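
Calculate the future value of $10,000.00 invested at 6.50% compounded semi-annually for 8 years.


Compound interest formula: A = P(1 + r/n)^(nt)
A = $10,000.00 × (1 + 0.065/2)^(2 × 8)
Growth factor: (1 + 0.065/2)^16 = 1.668173
A = $10,000.00 × 1.668173
A = $16,681.73

A = P(1 + r/n)^(nt) = $16,681.73


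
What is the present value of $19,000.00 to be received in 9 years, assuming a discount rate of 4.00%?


Present value formula: PV = FV / (1 + r)^t
PV = $19,000.00 / (1 + 0.04)^9
PV = $19,000.00 / 1.423312
PV = $13,349.15

PV = FV / (1 + r)^t = $13,349.15


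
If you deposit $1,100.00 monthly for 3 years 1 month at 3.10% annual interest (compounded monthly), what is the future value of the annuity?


Future value of an ordinary annuity: FV = PMT × ((1 + r)^n − 1) / r
Monthly rate r = 0.031/12 ≈ 0.00258333, n = 37
FV = $1,100.00 × ((1 + 0.031/12)^37 − 1) / (0.031/12)
FV = $1,100.00 × 38.773512
FV = $42,650.86

FV = PMT × ((1+r)^n - 1)/r = $42,650.86


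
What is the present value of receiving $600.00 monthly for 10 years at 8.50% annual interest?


Present value of an ordinary annuity: PV = PMT × (1 − (1 + r)^(−n)) / r
Monthly rate r = 0.085/12 ≈ 0.00708333, n = 120
PV = $600.00 × (1 − (1 + 0.085/12)^(−120)) / (0.085/12)
PV = $600.00 × 80.654470
PV = $48,392.68

PV = PMT × (1-(1+r)^(-n))/r = $48,392.68


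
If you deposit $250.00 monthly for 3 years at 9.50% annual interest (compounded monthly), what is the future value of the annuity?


Future value of an ordinary annuity: FV = PMT × ((1 + r)^n − 1) / r
Monthly rate r = 0.095/12 ≈ 0.00791667, n = 36
FV = $250.00 × ((1 + 0.095/12)^36 − 1) / (0.095/12)
FV = $250.00 × 41.465760
FV = $10,366.44

FV = PMT × ((1+r)^n - 1)/r = $10,366.44


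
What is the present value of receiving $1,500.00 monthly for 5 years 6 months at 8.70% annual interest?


Present value of an ordinary annuity: PV = PMT × (1 − (1 + r)^(−n)) / r
Monthly rate r = 0.087/12 = 0.00725, n = 66
PV = $1,500.00 × (1 − (1 + 0.087/12)^(−66)) / (0.087/12)
PV = $1,500.00 × 52.305800
PV = $78,458.70

PV = PMT × (1-(1+r)^(-n))/r = $78,458.70


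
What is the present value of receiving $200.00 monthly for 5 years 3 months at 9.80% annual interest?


Present value of an ordinary annuity: PV = PMT × (1 − (1 + r)^(−n)) / r
Monthly rate r = 0.098/12 ≈ 0.00816667, n = 63
PV = $200.00 × (1 − (1 + 0.098/12)^(−63)) / (0.098/12)
PV = $200.00 × 49.095939
PV = $9,819.19

PV = PMT × (1-(1+r)^(-n))/r = $9,819.19


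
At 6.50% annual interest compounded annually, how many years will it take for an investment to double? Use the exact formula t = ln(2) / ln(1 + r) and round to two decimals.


Doubling condition: (1 + r)^t = 2
Take ln of both sides: t × ln(1 + r) = ln(2)
t = ln(2) / ln(1 + r)
t = 0.693147 / 0.062975
t = 11.01

t = ln(2) / ln(1 + r) = 11.01 years


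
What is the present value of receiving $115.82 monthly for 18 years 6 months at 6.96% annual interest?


Present value of an ordinary annuity: PV = PMT × (1 − (1 + r)^(−n)) / r
Monthly rate r = 0.0696/12 = 0.0058, n = 222
PV = $115.82 × (1 − (1 + 0.0696/12)^(−222)) / (0.0696/12)
PV = $115.82 × 124.661981
PV = $14,438.35

PV = PMT × (1-(1+r)^(-n))/r = $14,438.35


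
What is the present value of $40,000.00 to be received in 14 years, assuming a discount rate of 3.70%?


Present value formula: PV = FV / (1 + r)^t
PV = $40,000.00 / (1 + 0.037)^14
PV = $40,000.00 / 1.663040
PV = $24,052.34

PV = FV / (1 + r)^t = $24,052.34


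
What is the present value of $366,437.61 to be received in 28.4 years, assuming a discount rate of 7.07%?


Present value formula: PV = FV / (1 + r)^t
PV = $366,437.61 / (1 + 0.0707)^28.4
PV = $366,437.61 / 6.959301
PV = $52,654.37

PV = FV / (1 + r)^t = $52,654.37


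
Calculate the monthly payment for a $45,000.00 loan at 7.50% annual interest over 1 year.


Loan payment formula: PMT = PV × r / (1 − (1 + r)^(−n))
Monthly rate r = 0.075/12 = 0.00625, n = 12 months
Denominator: 1 − (1 + 0.075/12)^(−12) = 0.072040
PMT = $45,000.00 × (0.075/12) / 0.072040
PMT = $3,904.08 per month

PMT = PV × r / (1-(1+r)^(-n)) = $3,904.08/month


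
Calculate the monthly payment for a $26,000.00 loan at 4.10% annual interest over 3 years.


Loan payment formula: PMT = PV × r / (1 − (1 + r)^(−n))
Monthly rate r = 0.041/12 ≈ 0.00341667, n = 36 months
Denominator: 1 − (1 + 0.041/12)^(−36) = 0.115551
PMT = $26,000.00 × (0.041/12) / 0.115551
PMT = $768.78 per month

PMT = PV × r / (1-(1+r)^(-n)) = $768.78/month


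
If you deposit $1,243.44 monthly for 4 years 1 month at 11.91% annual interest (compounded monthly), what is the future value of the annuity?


Future value of an ordinary annuity: FV = PMT × ((1 + r)^n − 1) / r
Monthly rate r = 0.1191/12 = 0.009925, n = 49
FV = $1,243.44 × ((1 + 0.1191/12)^49 − 1) / (0.1191/12)
FV = $1,243.44 × 62.713749
FV = $77,980.78

FV = PMT × ((1+r)^n - 1)/r = $77,980.78


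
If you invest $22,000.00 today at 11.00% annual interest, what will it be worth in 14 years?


Future value formula: FV = PV × (1 + r)^t
FV = $22,000.00 × (1 + 0.11)^14
FV = $22,000.00 × 4.310441
FV = $94,829.70

FV = PV × (1 + r)^t = $94,829.70


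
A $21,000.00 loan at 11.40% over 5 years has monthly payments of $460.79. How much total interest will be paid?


Total paid over the life of the loan = PMT × n.
Total paid = $460.79 × 60 = $27,647.40
Total interest = total paid − principal = $27,647.40 − $21,000.00 = $6,647.40

Total interest = (PMT × n) - PV = $6,647.40


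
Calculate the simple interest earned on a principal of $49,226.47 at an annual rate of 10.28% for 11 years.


Simple interest formula: I = P × r × t
I = $49,226.47 × 0.1028 × 11
I = $55,665.29

I = P × r × t = $55,665.29


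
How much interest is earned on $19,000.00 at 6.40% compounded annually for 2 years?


Compound interest earned = final amount − principal.
A = P(1 + r/n)^(nt) = $19,000.00 × (1 + 0.064/1)^(1 × 2) = $21,509.82
Interest = A − P = $21,509.82 − $19,000.00 = $2,509.82

Interest = A - P = $2,509.82


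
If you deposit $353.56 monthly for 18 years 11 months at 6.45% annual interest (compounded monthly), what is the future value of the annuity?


Future value of an ordinary annuity: FV = PMT × ((1 + r)^n − 1) / r
Monthly rate r = 0.0645/12 = 0.005375, n = 227
FV = $353.56 × ((1 + 0.0645/12)^227 − 1) / (0.0645/12)
FV = $353.56 × 442.150809
FV = $156,326.84

FV = PMT × ((1+r)^n - 1)/r = $156,326.84


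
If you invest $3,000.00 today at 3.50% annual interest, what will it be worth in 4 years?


Future value formula: FV = PV × (1 + r)^t
FV = $3,000.00 × (1 + 0.035)^4
FV = $3,000.00 × 1.147523
FV = $3,442.57

FV = PV × (1 + r)^t = $3,442.57


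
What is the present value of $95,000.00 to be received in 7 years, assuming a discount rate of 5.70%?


Present value formula: PV = FV / (1 + r)^t
PV = $95,000.00 / (1 + 0.057)^7
PV = $95,000.00 / 1.4740931
PV = $64,446.40

PV = FV / (1 + r)^t = $64,446.40


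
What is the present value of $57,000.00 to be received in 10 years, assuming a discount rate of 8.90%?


Present value formula: PV = FV / (1 + r)^t
PV = $57,000.00 / (1 + 0.089)^10
PV = $57,000.00 / 2.345734
PV = $24,299.43

PV = FV / (1 + r)^t = $24,299.43


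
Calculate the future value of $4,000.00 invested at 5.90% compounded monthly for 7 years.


Compound interest formula: A = P(1 + r/n)^(nt)
A = $4,000.00 × (1 + 0.059/12)^(12 × 7)
Growth factor: (1 + 0.059/12)^84 = 1.5098164
A = $4,000.00 × 1.5098164
A = $6,039.27

A = P(1 + r/n)^(nt) = $6,039.27


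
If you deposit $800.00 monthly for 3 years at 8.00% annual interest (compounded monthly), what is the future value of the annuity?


Future value of an ordinary annuity: FV = PMT × ((1 + r)^n − 1) / r
Monthly rate r = 0.08/12 ≈ 0.00666667, n = 36
FV = $800.00 × ((1 + 0.08/12)^36 − 1) / (0.08/12)
FV = $800.00 × 40.535558
FV = $32,428.45

FV = PMT × ((1+r)^n - 1)/r = $32,428.45


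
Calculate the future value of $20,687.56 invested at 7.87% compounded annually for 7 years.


Compound interest formula: A = P(1 + r/n)^(nt)
A = $20,687.56 × (1 + 0.0787/1)^(1 × 7)
Growth factor: (1 + 0.0787/1)^7 = 1.699436
A = $20,687.56 × 1.699436
A = $35,157.18

A = P(1 + r/n)^(nt) = $35,157.18


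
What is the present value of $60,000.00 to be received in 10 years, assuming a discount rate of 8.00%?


Present value formula: PV = FV / (1 + r)^t
PV = $60,000.00 / (1 + 0.08)^10
PV = $60,000.00 / 2.158925
PV = $27,791.61

PV = FV / (1 + r)^t = $27,791.61


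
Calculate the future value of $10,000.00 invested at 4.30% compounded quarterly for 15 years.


Compound interest formula: A = P(1 + r/n)^(nt)
A = $10,000.00 × (1 + 0.043/4)^(4 × 15)
Growth factor: (1 + 0.043/4)^60 = 1.899437
A = $10,000.00 × 1.899437
A = $18,994.37

A = P(1 + r/n)^(nt) = $18,994.37


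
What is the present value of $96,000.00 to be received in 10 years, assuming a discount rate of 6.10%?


Present value formula: PV = FV / (1 + r)^t
PV = $96,000.00 / (1 + 0.061)^10
PV = $96,000.00 / 1.8078144
PV = $53,102.80

PV = FV / (1 + r)^t = $53,102.80


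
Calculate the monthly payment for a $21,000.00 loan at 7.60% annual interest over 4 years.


Loan payment formula: PMT = PV × r / (1 − (1 + r)^(−n))
Monthly rate r = 0.076/12 ≈ 0.00633333, n = 48 months
Denominator: 1 − (1 + 0.076/12)^(−48) = 0.261431
PMT = $21,000.00 × (0.076/12) / 0.261431
PMT = $508.74 per month

PMT = PV × r / (1-(1+r)^(-n)) = $508.74/month


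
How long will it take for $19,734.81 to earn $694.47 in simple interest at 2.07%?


Rearrange the simple interest formula for t:
I = P × r × t  ⇒  t = I / (P × r)
t = $694.47 / ($19,734.81 × 0.0207)
t = 1.7

t = I/(P×r) = 1.7 years


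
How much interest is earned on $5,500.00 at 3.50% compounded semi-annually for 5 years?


Compound interest earned = final amount − principal.
A = P(1 + r/n)^(nt) = $5,500.00 × (1 + 0.035/2)^(2 × 5) = $6,541.94
Interest = A − P = $6,541.94 − $5,500.00 = $1,041.94

Interest = A - P = $1,041.94


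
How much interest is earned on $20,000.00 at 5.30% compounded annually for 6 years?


Compound interest earned = final amount − principal.
A = P(1 + r/n)^(nt) = $20,000.00 × (1 + 0.053/1)^(1 × 6) = $27,264.67
Interest = A − P = $27,264.67 − $20,000.00 = $7,264.67

Interest = A - P = $7,264.67


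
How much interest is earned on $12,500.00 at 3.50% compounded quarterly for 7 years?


Compound interest earned = final amount − principal.
A = P(1 + r/n)^(nt) = $12,500.00 × (1 + 0.035/4)^(4 × 7) = $15,953.26
Interest = A − P = $15,953.26 − $12,500.00 = $3,453.26

Interest = A - P = $3,453.26


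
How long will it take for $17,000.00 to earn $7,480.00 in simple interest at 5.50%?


Rearrange the simple interest formula for t:
I = P × r × t  ⇒  t = I / (P × r)
t = $7,480.00 / ($17,000.00 × 0.055)
t = 8

t = I/(P×r) = 8 years


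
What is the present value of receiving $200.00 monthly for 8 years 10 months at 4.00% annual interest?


Present value of an ordinary annuity: PV = PMT × (1 − (1 + r)^(−n)) / r
Monthly rate r = 0.04/12 ≈ 0.00333333, n = 106
PV = $200.00 × (1 − (1 + 0.04/12)^(−106)) / (0.04/12)
PV = $200.00 × 89.173246
PV = $17,834.65

PV = PMT × (1-(1+r)^(-n))/r = $17,834.65


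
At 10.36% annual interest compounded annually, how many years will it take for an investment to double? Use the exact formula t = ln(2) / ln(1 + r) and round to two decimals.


Doubling condition: (1 + r)^t = 2
Take ln of both sides: t × ln(1 + r) = ln(2)
t = ln(2) / ln(1 + r)
t = 0.693147 / 0.098578
t = 7.03

t = ln(2) / ln(1 + r) = 7.03 years


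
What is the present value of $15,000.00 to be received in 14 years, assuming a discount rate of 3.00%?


Present value formula: PV = FV / (1 + r)^t
PV = $15,000.00 / (1 + 0.03)^14
PV = $15,000.00 / 1.512590
PV = $9,916.77

PV = FV / (1 + r)^t = $9,916.77


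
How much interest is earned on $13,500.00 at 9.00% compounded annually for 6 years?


Compound interest earned = final amount − principal.
A = P(1 + r/n)^(nt) = $13,500.00 × (1 + 0.09/1)^(1 × 6) = $22,640.85
Interest = A − P = $22,640.85 − $13,500.00 = $9,140.85

Interest = A - P = $9,140.85


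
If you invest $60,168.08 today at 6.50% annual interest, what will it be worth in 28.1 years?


Future value formula: FV = PV × (1 + r)^t
FV = $60,168.08 × (1 + 0.065)^28.1
FV = $60,168.08 × 5.8684577
FV = $353,093.83

FV = PV × (1 + r)^t = $353,093.83


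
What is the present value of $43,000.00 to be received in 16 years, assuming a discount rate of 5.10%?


Present value formula: PV = FV / (1 + r)^t
PV = $43,000.00 / (1 + 0.051)^16
PV = $43,000.00 / 2.216376
PV = $19,401.04

PV = FV / (1 + r)^t = $19,401.04


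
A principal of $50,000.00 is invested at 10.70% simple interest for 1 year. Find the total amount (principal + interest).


Total amount formula: A = P(1 + rt) = P + P·r·t
Interest: I = P × r × t = $50,000.00 × 0.107 × 1 = $5,350.00
A = P + I = $50,000.00 + $5,350.00 = $55,350.00

A = P + I = P(1 + rt) = $55,350.00


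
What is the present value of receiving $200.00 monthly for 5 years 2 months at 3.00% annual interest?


Present value of an ordinary annuity: PV = PMT × (1 − (1 + r)^(−n)) / r
Monthly rate r = 0.03/12 = 0.0025, n = 62
PV = $200.00 × (1 − (1 + 0.03/12)^(−62)) / (0.03/12)
PV = $200.00 × 57.367661
PV = $11,473.53

PV = PMT × (1-(1+r)^(-n))/r = $11,473.53


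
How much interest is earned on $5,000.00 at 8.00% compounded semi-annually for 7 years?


Compound interest earned = final amount − principal.
A = P(1 + r/n)^(nt) = $5,000.00 × (1 + 0.08/2)^(2 × 7) = $8,658.38
Interest = A − P = $8,658.38 − $5,000.00 = $3,658.38

Interest = A - P = $3,658.38


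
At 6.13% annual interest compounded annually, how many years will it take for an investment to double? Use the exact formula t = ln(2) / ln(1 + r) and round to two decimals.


Doubling condition: (1 + r)^t = 2
Take ln of both sides: t × ln(1 + r) = ln(2)
t = ln(2) / ln(1 + r)
t = 0.693147 / 0.059495
t = 11.65

t = ln(2) / ln(1 + r) = 11.65 years


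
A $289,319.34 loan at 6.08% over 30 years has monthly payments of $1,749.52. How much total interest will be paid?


Total paid over the life of the loan = PMT × n.
Total paid = $1,749.52 × 360 = $629,827.20
Total interest = total paid − principal = $629,827.20 − $289,319.34 = $340,507.86

Total interest = (PMT × n) - PV = $340,507.86


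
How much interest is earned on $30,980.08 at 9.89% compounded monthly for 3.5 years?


Compound interest earned = final amount − principal.
A = P(1 + r/n)^(nt) = $30,980.08 × (1 + 0.0989/12)^(12 × 3.5) = $43,731.81
Interest = A − P = $43,731.81 − $30,980.08 = $12,751.73

Interest = A - P = $12,751.73


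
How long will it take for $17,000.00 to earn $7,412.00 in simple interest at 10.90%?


Rearrange the simple interest formula for t:
I = P × r × t  ⇒  t = I / (P × r)
t = $7,412.00 / ($17,000.00 × 0.109)
t = 4

t = I/(P×r) = 4 years


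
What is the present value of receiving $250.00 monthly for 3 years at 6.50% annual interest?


Present value of an ordinary annuity: PV = PMT × (1 − (1 + r)^(−n)) / r
Monthly rate r = 0.065/12 ≈ 0.00541667, n = 36
PV = $250.00 × (1 − (1 + 0.065/12)^(−36)) / (0.065/12)
PV = $250.00 × 32.627489
PV = $8,156.87

PV = PMT × (1-(1+r)^(-n))/r = $8,156.87


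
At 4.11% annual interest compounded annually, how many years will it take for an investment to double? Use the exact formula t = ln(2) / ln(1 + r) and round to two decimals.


Doubling condition: (1 + r)^t = 2
Take ln of both sides: t × ln(1 + r) = ln(2)
t = ln(2) / ln(1 + r)
t = 0.693147 / 0.040278
t = 17.21

t = ln(2) / ln(1 + r) = 17.21 years


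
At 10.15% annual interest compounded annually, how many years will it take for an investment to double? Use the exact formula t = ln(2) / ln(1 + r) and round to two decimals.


Doubling condition: (1 + r)^t = 2
Take ln of both sides: t × ln(1 + r) = ln(2)
t = ln(2) / ln(1 + r)
t = 0.693147 / 0.096673
t = 7.17

t = ln(2) / ln(1 + r) = 7.17 years


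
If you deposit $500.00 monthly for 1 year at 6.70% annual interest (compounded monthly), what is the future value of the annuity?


Future value of an ordinary annuity: FV = PMT × ((1 + r)^n − 1) / r
Monthly rate r = 0.067/12 ≈ 0.00558333, n = 12
FV = $500.00 × ((1 + 0.067/12)^12 − 1) / (0.067/12)
FV = $500.00 × 12.375445
FV = $6,187.72

FV = PMT × ((1+r)^n - 1)/r = $6,187.72


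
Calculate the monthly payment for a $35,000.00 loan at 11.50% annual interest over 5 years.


Loan payment formula: PMT = PV × r / (1 − (1 + r)^(−n))
Monthly rate r = 0.115/12 ≈ 0.00958333, n = 60 months
Denominator: 1 − (1 + 0.115/12)^(−60) = 0.435752
PMT = $35,000.00 × (0.115/12) / 0.435752
PMT = $769.74 per month

PMT = PV × r / (1-(1+r)^(-n)) = $769.74/month


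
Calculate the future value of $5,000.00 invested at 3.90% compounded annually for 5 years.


Compound interest formula: A = P(1 + r/n)^(nt)
A = $5,000.00 × (1 + 0.039/1)^(1 × 5)
Growth factor: (1 + 0.039/1)^5 = 1.2108148
A = $5,000.00 × 1.2108148
A = $6,054.07

A = P(1 + r/n)^(nt) = $6,054.07


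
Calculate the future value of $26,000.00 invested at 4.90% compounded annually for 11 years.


Compound interest formula: A = P(1 + r/n)^(nt)
A = $26,000.00 × (1 + 0.049/1)^(1 × 11)
Growth factor: (1 + 0.049/1)^11 = 1.6925066
A = $26,000.00 × 1.6925066
A = $44,005.17

A = P(1 + r/n)^(nt) = $44,005.17


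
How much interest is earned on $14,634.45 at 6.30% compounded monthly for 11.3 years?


Compound interest earned = final amount − principal.
A = P(1 + r/n)^(nt) = $14,634.45 × (1 + 0.063/12)^(12 × 11.3) = $29,767.47
Interest = A − P = $29,767.47 − $14,634.45 = $15,133.02

Interest = A - P = $15,133.02


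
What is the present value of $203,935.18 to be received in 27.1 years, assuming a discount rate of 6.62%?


Present value formula: PV = FV / (1 + r)^t
PV = $203,935.18 / (1 + 0.0662)^27.1
PV = $203,935.18 / 5.681044
PV = $35,897.48

PV = FV / (1 + r)^t = $35,897.48


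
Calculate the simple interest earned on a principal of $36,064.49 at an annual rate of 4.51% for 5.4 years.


Simple interest formula: I = P × r × t
I = $36,064.49 × 0.0451 × 5.4
I = $8,783.15

I = P × r × t = $8,783.15


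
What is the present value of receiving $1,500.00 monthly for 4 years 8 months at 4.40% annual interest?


Present value of an ordinary annuity: PV = PMT × (1 − (1 + r)^(−n)) / r
Monthly rate r = 0.044/12 ≈ 0.00366667, n = 56
PV = $1,500.00 × (1 − (1 + 0.044/12)^(−56)) / (0.044/12)
PV = $1,500.00 × 50.541357
PV = $75,812.04

PV = PMT × (1-(1+r)^(-n))/r = $75,812.04


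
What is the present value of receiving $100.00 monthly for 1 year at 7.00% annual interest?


Present value of an ordinary annuity: PV = PMT × (1 − (1 + r)^(−n)) / r
Monthly rate r = 0.07/12 ≈ 0.00583333, n = 12
PV = $100.00 × (1 − (1 + 0.07/12)^(−12)) / (0.07/12)
PV = $100.00 × 11.557120
PV = $1,155.71

PV = PMT × (1-(1+r)^(-n))/r = $1,155.71


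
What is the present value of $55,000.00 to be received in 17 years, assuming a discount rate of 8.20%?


Present value formula: PV = FV / (1 + r)^t
PV = $55,000.00 / (1 + 0.082)^17
PV = $55,000.00 / 3.8182418
PV = $14,404.54

PV = FV / (1 + r)^t = $14,404.54


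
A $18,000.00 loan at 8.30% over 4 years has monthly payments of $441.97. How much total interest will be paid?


Total paid over the life of the loan = PMT × n.
Total paid = $441.97 × 48 = $21,214.56
Total interest = total paid − principal = $21,214.56 − $18,000.00 = $3,214.56

Total interest = (PMT × n) - PV = $3,214.56


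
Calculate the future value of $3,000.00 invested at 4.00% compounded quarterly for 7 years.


Compound interest formula: A = P(1 + r/n)^(nt)
A = $3,000.00 × (1 + 0.04/4)^(4 × 7)
Growth factor: (1 + 0.04/4)^28 = 1.321291
A = $3,000.00 × 1.321291
A = $3,963.87

A = P(1 + r/n)^(nt) = $3,963.87


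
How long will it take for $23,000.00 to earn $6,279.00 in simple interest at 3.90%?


Rearrange the simple interest formula for t:
I = P × r × t  ⇒  t = I / (P × r)
t = $6,279.00 / ($23,000.00 × 0.039)
t = 7

t = I/(P×r) = 7 years


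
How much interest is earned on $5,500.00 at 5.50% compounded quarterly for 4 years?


Compound interest earned = final amount − principal.
A = P(1 + r/n)^(nt) = $5,500.00 × (1 + 0.055/4)^(4 × 4) = $6,843.16
Interest = A − P = $6,843.16 − $5,500.00 = $1,343.16

Interest = A - P = $1,343.16


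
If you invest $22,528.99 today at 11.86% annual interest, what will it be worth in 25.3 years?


Future value formula: FV = PV × (1 + r)^t
FV = $22,528.99 × (1 + 0.1186)^25.3
FV = $22,528.99 × 17.0401267
FV = $383,896.84

FV = PV × (1 + r)^t = $383,896.84


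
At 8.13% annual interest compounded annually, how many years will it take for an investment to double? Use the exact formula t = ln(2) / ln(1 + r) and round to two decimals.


Doubling condition: (1 + r)^t = 2
Take ln of both sides: t × ln(1 + r) = ln(2)
t = ln(2) / ln(1 + r)
t = 0.693147 / 0.078164
t = 8.87

t = ln(2) / ln(1 + r) = 8.87 years


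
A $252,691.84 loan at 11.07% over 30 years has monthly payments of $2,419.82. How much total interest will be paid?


Total paid over the life of the loan = PMT × n.
Total paid = $2,419.82 × 360 = $871,135.20
Total interest = total paid − principal = $871,135.20 − $252,691.84 = $618,443.36

Total interest = (PMT × n) - PV = $618,443.36


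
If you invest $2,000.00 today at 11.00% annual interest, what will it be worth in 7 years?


Future value formula: FV = PV × (1 + r)^t
FV = $2,000.00 × (1 + 0.11)^7
FV = $2,000.00 × 2.076160
FV = $4,152.32

FV = PV × (1 + r)^t = $4,152.32


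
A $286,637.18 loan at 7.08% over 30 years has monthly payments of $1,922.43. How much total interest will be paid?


Total paid over the life of the loan = PMT × n.
Total paid = $1,922.43 × 360 = $692,074.80
Total interest = total paid − principal = $692,074.80 − $286,637.18 = $405,437.62

Total interest = (PMT × n) - PV = $405,437.62


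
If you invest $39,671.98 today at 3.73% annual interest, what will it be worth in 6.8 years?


Future value formula: FV = PV × (1 + r)^t
FV = $39,671.98 × (1 + 0.0373)^6.8
FV = $39,671.98 × 1.282773
FV = $50,890.14

FV = PV × (1 + r)^t = $50,890.14


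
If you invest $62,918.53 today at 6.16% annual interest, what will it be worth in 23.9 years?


Future value formula: FV = PV × (1 + r)^t
FV = $62,918.53 × (1 + 0.0616)^23.9
FV = $62,918.53 × 4.1731668
FV = $262,569.52

FV = PV × (1 + r)^t = $262,569.52


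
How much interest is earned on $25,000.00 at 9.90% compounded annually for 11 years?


Compound interest earned = final amount − principal.
A = P(1 + r/n)^(nt) = $25,000.00 × (1 + 0.099/1)^(1 × 11) = $70,617.87
Interest = A − P = $70,617.87 − $25,000.00 = $45,617.87

Interest = A - P = $45,617.87


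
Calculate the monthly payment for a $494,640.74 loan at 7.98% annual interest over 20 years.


Loan payment formula: PMT = PV × r / (1 − (1 + r)^(−n))
Monthly rate r = 0.0798/12 = 0.00665, n = 240 months
Denominator: 1 − (1 + 0.0798/12)^(−240) = 0.796220
PMT = $494,640.74 × (0.0798/12) / 0.796220
PMT = $4,131.22 per month

PMT = PV × r / (1-(1+r)^(-n)) = $4,131.22/month


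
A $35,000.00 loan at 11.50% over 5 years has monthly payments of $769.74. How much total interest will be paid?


Total paid over the life of the loan = PMT × n.
Total paid = $769.74 × 60 = $46,184.40
Total interest = total paid − principal = $46,184.40 − $35,000.00 = $11,184.40

Total interest = (PMT × n) - PV = $11,184.40


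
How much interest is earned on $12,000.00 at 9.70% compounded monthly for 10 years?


Compound interest earned = final amount − principal.
A = P(1 + r/n)^(nt) = $12,000.00 × (1 + 0.097/12)^(12 × 10) = $31,532.14
Interest = A − P = $31,532.14 − $12,000.00 = $19,532.14

Interest = A - P = $19,532.14


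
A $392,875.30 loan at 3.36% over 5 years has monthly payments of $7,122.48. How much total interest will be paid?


Total paid over the life of the loan = PMT × n.
Total paid = $7,122.48 × 60 = $427,348.80
Total interest = total paid − principal = $427,348.80 − $392,875.30 = $34,473.50

Total interest = (PMT × n) - PV = $34,473.50


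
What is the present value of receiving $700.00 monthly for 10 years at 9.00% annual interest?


Present value of an ordinary annuity: PV = PMT × (1 − (1 + r)^(−n)) / r
Monthly rate r = 0.09/12 = 0.0075, n = 120
PV = $700.00 × (1 − (1 + 0.09/12)^(−120)) / (0.09/12)
PV = $700.00 × 78.9416927
PV = $55,259.18

PV = PMT × (1-(1+r)^(-n))/r = $55,259.18


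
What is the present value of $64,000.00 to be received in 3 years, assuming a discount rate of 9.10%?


Present value formula: PV = FV / (1 + r)^t
PV = $64,000.00 / (1 + 0.091)^3
PV = $64,000.00 / 1.2985966
PV = $49,283.97

PV = FV / (1 + r)^t = $49,283.97


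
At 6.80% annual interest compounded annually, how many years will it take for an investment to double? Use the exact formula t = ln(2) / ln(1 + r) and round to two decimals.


Doubling condition: (1 + r)^t = 2
Take ln of both sides: t × ln(1 + r) = ln(2)
t = ln(2) / ln(1 + r)
t = 0.693147 / 0.065788
t = 10.54

t = ln(2) / ln(1 + r) = 10.54 years


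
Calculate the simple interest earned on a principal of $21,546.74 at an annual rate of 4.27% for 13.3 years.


Simple interest formula: I = P × r × t
I = $21,546.74 × 0.0427 × 13.3
I = $12,236.61

I = P × r × t = $12,236.61


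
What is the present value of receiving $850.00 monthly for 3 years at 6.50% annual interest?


Present value of an ordinary annuity: PV = PMT × (1 − (1 + r)^(−n)) / r
Monthly rate r = 0.065/12 ≈ 0.00541667, n = 36
PV = $850.00 × (1 − (1 + 0.065/12)^(−36)) / (0.065/12)
PV = $850.00 × 32.627489
PV = $27,733.37

PV = PMT × (1-(1+r)^(-n))/r = $27,733.37


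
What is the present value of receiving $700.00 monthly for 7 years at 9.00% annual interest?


Present value of an ordinary annuity: PV = PMT × (1 − (1 + r)^(−n)) / r
Monthly rate r = 0.09/12 = 0.0075, n = 84
PV = $700.00 × (1 − (1 + 0.09/12)^(−84)) / (0.09/12)
PV = $700.00 × 62.153965
PV = $43,507.78

PV = PMT × (1-(1+r)^(-n))/r = $43,507.78


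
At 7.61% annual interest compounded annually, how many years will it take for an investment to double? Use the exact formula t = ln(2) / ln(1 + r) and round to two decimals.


Doubling condition: (1 + r)^t = 2
Take ln of both sides: t × ln(1 + r) = ln(2)
t = ln(2) / ln(1 + r)
t = 0.693147 / 0.073343
t = 9.45

t = ln(2) / ln(1 + r) = 9.45 years


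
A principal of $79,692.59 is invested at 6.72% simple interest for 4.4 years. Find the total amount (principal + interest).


Total amount formula: A = P(1 + rt) = P + P·r·t
Interest: I = P × r × t = $79,692.59 × 0.0672 × 4.4 = $23,563.51
A = P + I = $79,692.59 + $23,563.51 = $103,256.10

A = P + I = P(1 + rt) = $103,256.10


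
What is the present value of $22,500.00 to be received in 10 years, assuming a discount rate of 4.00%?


Present value formula: PV = FV / (1 + r)^t
PV = $22,500.00 / (1 + 0.04)^10
PV = $22,500.00 / 1.4802443
PV = $15,200.19

PV = FV / (1 + r)^t = $15,200.19


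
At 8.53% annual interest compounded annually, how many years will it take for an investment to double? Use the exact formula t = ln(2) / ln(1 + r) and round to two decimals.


Doubling condition: (1 + r)^t = 2
Take ln of both sides: t × ln(1 + r) = ln(2)
t = ln(2) / ln(1 + r)
t = 0.693147 / 0.081856
t = 8.47

t = ln(2) / ln(1 + r) = 8.47 years


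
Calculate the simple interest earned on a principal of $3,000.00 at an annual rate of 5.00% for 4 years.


Simple interest formula: I = P × r × t
I = $3,000.00 × 0.05 × 4
I = $600.00

I = P × r × t = $600.00


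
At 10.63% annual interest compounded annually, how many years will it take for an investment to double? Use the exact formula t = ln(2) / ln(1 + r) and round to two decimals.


Doubling condition: (1 + r)^t = 2
Take ln of both sides: t × ln(1 + r) = ln(2)
t = ln(2) / ln(1 + r)
t = 0.693147 / 0.101021
t = 6.86

t = ln(2) / ln(1 + r) = 6.86 years


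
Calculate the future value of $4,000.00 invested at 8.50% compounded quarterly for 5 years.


Compound interest formula: A = P(1 + r/n)^(nt)
A = $4,000.00 × (1 + 0.085/4)^(4 × 5)
Growth factor: (1 + 0.085/4)^20 = 1.522795
A = $4,000.00 × 1.522795
A = $6,091.18

A = P(1 + r/n)^(nt) = $6,091.18


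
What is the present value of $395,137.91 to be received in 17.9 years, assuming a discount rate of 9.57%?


Present value formula: PV = FV / (1 + r)^t
PV = $395,137.91 / (1 + 0.0957)^17.9
PV = $395,137.91 / 5.134294
PV = $76,960.51

PV = FV / (1 + r)^t = $76,960.51


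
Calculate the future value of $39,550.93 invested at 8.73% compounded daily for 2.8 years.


Compound interest formula: A = P(1 + r/n)^(nt)
A = $39,550.93 × (1 + 0.0873/365)^(365 × 2.8)
Growth factor: (1 + 0.0873/365)^1022 = 1.27686873
A = $39,550.93 × 1.27686873
A = $50,501.35

A = P(1 + r/n)^(nt) = $50,501.35


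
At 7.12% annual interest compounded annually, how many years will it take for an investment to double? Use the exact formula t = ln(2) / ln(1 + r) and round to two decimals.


Doubling condition: (1 + r)^t = 2
Take ln of both sides: t × ln(1 + r) = ln(2)
t = ln(2) / ln(1 + r)
t = 0.693147 / 0.068780
t = 10.08

t = ln(2) / ln(1 + r) = 10.08 years


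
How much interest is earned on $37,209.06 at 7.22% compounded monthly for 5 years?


Compound interest earned = final amount − principal.
A = P(1 + r/n)^(nt) = $37,209.06 × (1 + 0.0722/12)^(12 × 5) = $53,328.48
Interest = A − P = $53,328.48 − $37,209.06 = $16,119.42

Interest = A - P = $16,119.42


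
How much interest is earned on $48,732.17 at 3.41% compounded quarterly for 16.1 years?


Compound interest earned = final amount − principal.
A = P(1 + r/n)^(nt) = $48,732.17 × (1 + 0.0341/4)^(4 × 16.1) = $84,185.48
Interest = A − P = $84,185.48 − $48,732.17 = $35,453.31

Interest = A - P = $35,453.31


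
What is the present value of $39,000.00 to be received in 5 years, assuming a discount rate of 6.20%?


Present value formula: PV = FV / (1 + r)^t
PV = $39,000.00 / (1 + 0.062)^5
PV = $39,000.00 / 1.3508981
PV = $28,869.68

PV = FV / (1 + r)^t = $28,869.68


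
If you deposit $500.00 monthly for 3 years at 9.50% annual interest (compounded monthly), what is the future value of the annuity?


Future value of an ordinary annuity: FV = PMT × ((1 + r)^n − 1) / r
Monthly rate r = 0.095/12 ≈ 0.00791667, n = 36
FV = $500.00 × ((1 + 0.095/12)^36 − 1) / (0.095/12)
FV = $500.00 × 41.465760
FV = $20,732.88

FV = PMT × ((1+r)^n - 1)/r = $20,732.88


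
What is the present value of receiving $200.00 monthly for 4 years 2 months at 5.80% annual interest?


Present value of an ordinary annuity: PV = PMT × (1 − (1 + r)^(−n)) / r
Monthly rate r = 0.058/12 ≈ 0.00483333, n = 50
PV = $200.00 × (1 − (1 + 0.058/12)^(−50)) / (0.058/12)
PV = $200.00 × 44.322369
PV = $8,864.47

PV = PMT × (1-(1+r)^(-n))/r = $8,864.47


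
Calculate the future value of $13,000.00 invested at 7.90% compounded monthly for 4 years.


Compound interest formula: A = P(1 + r/n)^(nt)
A = $13,000.00 × (1 + 0.079/12)^(12 × 4)
Growth factor: (1 + 0.079/12)^48 = 1.3702105
A = $13,000.00 × 1.3702105
A = $17,812.74

A = P(1 + r/n)^(nt) = $17,812.74


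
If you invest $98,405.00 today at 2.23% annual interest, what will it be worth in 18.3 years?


Future value formula: FV = PV × (1 + r)^t
FV = $98,405.00 × (1 + 0.0223)^18.3
FV = $98,405.00 × 1.49721442
FV = $147,333.39

FV = PV × (1 + r)^t = $147,333.39


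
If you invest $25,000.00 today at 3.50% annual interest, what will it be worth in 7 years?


Future value formula: FV = PV × (1 + r)^t
FV = $25,000.00 × (1 + 0.035)^7
FV = $25,000.00 × 1.2722793
FV = $31,806.98

FV = PV × (1 + r)^t = $31,806.98


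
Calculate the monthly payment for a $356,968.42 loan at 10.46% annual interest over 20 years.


Loan payment formula: PMT = PV × r / (1 − (1 + r)^(−n))
Monthly rate r = 0.1046/12 ≈ 0.00871667, n = 240 months
Denominator: 1 − (1 + 0.1046/12)^(−240) = 0.875436
PMT = $356,968.42 × (0.1046/12) / 0.875436
PMT = $3,554.31 per month

PMT = PV × r / (1-(1+r)^(-n)) = $3,554.31/month


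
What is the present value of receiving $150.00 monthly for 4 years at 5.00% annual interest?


Present value of an ordinary annuity: PV = PMT × (1 − (1 + r)^(−n)) / r
Monthly rate r = 0.05/12 ≈ 0.00416667, n = 48
PV = $150.00 × (1 − (1 + 0.05/12)^(−48)) / (0.05/12)
PV = $150.00 × 43.422956
PV = $6,513.44

PV = PMT × (1-(1+r)^(-n))/r = $6,513.44


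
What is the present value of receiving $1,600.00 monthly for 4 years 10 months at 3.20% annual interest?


Present value of an ordinary annuity: PV = PMT × (1 − (1 + r)^(−n)) / r
Monthly rate r = 0.032/12 ≈ 0.00266667, n = 58
PV = $1,600.00 × (1 − (1 + 0.032/12)^(−58)) / (0.032/12)
PV = $1,600.00 × 53.671098
PV = $85,873.76

PV = PMT × (1-(1+r)^(-n))/r = $85,873.76


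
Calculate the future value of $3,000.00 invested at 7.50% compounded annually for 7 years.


Compound interest formula: A = P(1 + r/n)^(nt)
A = $3,000.00 × (1 + 0.075/1)^(1 × 7)
Growth factor: (1 + 0.075/1)^7 = 1.659049
A = $3,000.00 × 1.659049
A = $4,977.15

A = P(1 + r/n)^(nt) = $4,977.15


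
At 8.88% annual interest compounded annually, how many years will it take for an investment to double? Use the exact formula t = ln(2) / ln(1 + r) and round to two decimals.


Doubling condition: (1 + r)^t = 2
Take ln of both sides: t × ln(1 + r) = ln(2)
t = ln(2) / ln(1 + r)
t = 0.693147 / 0.085076
t = 8.15

t = ln(2) / ln(1 + r) = 8.15 years


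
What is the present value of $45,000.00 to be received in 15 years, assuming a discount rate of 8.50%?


Present value formula: PV = FV / (1 + r)^t
PV = $45,000.00 / (1 + 0.085)^15
PV = $45,000.00 / 3.3997429
PV = $13,236.30

PV = FV / (1 + r)^t = $13,236.30


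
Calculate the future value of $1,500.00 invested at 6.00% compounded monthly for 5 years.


Compound interest formula: A = P(1 + r/n)^(nt)
A = $1,500.00 × (1 + 0.06/12)^(12 × 5)
Growth factor: (1 + 0.06/12)^60 = 1.3488502
A = $1,500.00 × 1.3488502
A = $2,023.28

A = P(1 + r/n)^(nt) = $2,023.28


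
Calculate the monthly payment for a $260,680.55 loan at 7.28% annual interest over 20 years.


Loan payment formula: PMT = PV × r / (1 − (1 + r)^(−n))
Monthly rate r = 0.0728/12 ≈ 0.00606667, n = 240 months
Denominator: 1 − (1 + 0.0728/12)^(−240) = 0.765805
PMT = $260,680.55 × (0.0728/12) / 0.765805
PMT = $2,065.10 per month

PMT = PV × r / (1-(1+r)^(-n)) = $2,065.10/month


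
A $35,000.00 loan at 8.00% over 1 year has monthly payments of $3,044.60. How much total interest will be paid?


Total paid over the life of the loan = PMT × n.
Total paid = $3,044.60 × 12 = $36,535.20
Total interest = total paid − principal = $36,535.20 − $35,000.00 = $1,535.20

Total interest = (PMT × n) - PV = $1,535.20


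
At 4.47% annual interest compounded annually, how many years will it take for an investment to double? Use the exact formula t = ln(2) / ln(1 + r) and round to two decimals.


Doubling condition: (1 + r)^t = 2
Take ln of both sides: t × ln(1 + r) = ln(2)
t = ln(2) / ln(1 + r)
t = 0.693147 / 0.043730
t = 15.85

t = ln(2) / ln(1 + r) = 15.85 years


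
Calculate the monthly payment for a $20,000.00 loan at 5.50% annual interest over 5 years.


Loan payment formula: PMT = PV × r / (1 − (1 + r)^(−n))
Monthly rate r = 0.055/12 ≈ 0.00458333, n = 60 months
Denominator: 1 − (1 + 0.055/12)^(−60) = 0.239950
PMT = $20,000.00 × (0.055/12) / 0.239950
PMT = $382.02 per month

PMT = PV × r / (1-(1+r)^(-n)) = $382.02/month


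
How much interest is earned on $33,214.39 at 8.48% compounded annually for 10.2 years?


Compound interest earned = final amount − principal.
A = P(1 + r/n)^(nt) = $33,214.39 × (1 + 0.0848/1)^(1 × 10.2) = $76,189.12
Interest = A − P = $76,189.12 − $33,214.39 = $42,974.73

Interest = A - P = $42,974.73


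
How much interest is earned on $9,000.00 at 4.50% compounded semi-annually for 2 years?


Compound interest earned = final amount − principal.
A = P(1 + r/n)^(nt) = $9,000.00 × (1 + 0.045/2)^(2 × 2) = $9,837.75
Interest = A − P = $9,837.75 − $9,000.00 = $837.75

Interest = A - P = $837.75


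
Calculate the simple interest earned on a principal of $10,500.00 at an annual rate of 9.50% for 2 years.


Simple interest formula: I = P × r × t
I = $10,500.00 × 0.095 × 2
I = $1,995.00

I = P × r × t = $1,995.00


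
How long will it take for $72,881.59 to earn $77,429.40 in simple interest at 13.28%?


Rearrange the simple interest formula for t:
I = P × r × t  ⇒  t = I / (P × r)
t = $77,429.40 / ($72,881.59 × 0.1328)
t = 8

t = I/(P×r) = 8 years


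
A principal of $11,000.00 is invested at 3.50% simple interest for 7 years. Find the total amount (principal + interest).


Total amount formula: A = P(1 + rt) = P + P·r·t
Interest: I = P × r × t = $11,000.00 × 0.035 × 7 = $2,695.00
A = P + I = $11,000.00 + $2,695.00 = $13,695.00

A = P + I = P(1 + rt) = $13,695.00


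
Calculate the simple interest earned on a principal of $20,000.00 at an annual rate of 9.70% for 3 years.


Simple interest formula: I = P × r × t
I = $20,000.00 × 0.097 × 3
I = $5,820.00

I = P × r × t = $5,820.00


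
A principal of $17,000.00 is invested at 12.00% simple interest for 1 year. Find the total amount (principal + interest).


Total amount formula: A = P(1 + rt) = P + P·r·t
Interest: I = P × r × t = $17,000.00 × 0.12 × 1 = $2,040.00
A = P + I = $17,000.00 + $2,040.00 = $19,040.00

A = P + I = P(1 + rt) = $19,040.00


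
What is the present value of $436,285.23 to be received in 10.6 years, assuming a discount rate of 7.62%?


Present value formula: PV = FV / (1 + r)^t
PV = $436,285.23 / (1 + 0.0762)^10.6
PV = $436,285.23 / 2.1780391
PV = $200,311.02

PV = FV / (1 + r)^t = $200,311.02


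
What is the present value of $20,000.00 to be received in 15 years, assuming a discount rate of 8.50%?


Present value formula: PV = FV / (1 + r)^t
PV = $20,000.00 / (1 + 0.085)^15
PV = $20,000.00 / 3.399743
PV = $5,882.80

PV = FV / (1 + r)^t = $5,882.80


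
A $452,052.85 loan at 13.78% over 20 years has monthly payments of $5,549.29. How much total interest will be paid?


Total paid over the life of the loan = PMT × n.
Total paid = $5,549.29 × 240 = $1,331,829.60
Total interest = total paid − principal = $1,331,829.60 − $452,052.85 = $879,776.75

Total interest = (PMT × n) - PV = $879,776.75


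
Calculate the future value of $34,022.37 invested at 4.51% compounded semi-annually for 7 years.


Compound interest formula: A = P(1 + r/n)^(nt)
A = $34,022.37 × (1 + 0.0451/2)^(2 × 7)
Growth factor: (1 + 0.0451/2)^14 = 1.3664185
A = $34,022.37 × 1.3664185
A = $46,488.80

A = P(1 + r/n)^(nt) = $46,488.80


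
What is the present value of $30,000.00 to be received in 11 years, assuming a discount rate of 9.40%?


Present value formula: PV = FV / (1 + r)^t
PV = $30,000.00 / (1 + 0.094)^11
PV = $30,000.00 / 2.686523
PV = $11,166.85

PV = FV / (1 + r)^t = $11,166.85


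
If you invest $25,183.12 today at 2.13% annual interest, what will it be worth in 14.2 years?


Future value formula: FV = PV × (1 + r)^t
FV = $25,183.12 × (1 + 0.0213)^14.2
FV = $25,183.12 × 1.3488924
FV = $33,969.32

FV = PV × (1 + r)^t = $33,969.32
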